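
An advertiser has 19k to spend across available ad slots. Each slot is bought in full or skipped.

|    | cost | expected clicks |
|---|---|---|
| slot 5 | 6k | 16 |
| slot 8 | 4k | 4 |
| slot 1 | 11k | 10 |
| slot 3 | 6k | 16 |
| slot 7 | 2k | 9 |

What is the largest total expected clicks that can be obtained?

45

This is an integer program with binary decision variables.
Take slot 5, slot 8, slot 3, and slot 7: cost 6 + 4 + 6 + 2 = 18 ≤ 19, expected clicks 16 + 4 + 16 + 9 = 45.
No other feasible combination does better.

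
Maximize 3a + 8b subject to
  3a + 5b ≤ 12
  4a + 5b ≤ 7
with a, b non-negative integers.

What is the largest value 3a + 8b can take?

8

The continuous relaxation peaks at (0, 1.4) with value 11.20; rounding to a feasible lattice point costs some objective.
(a,b)=(0,1): 3·0+5·1=5≤12, 4·0+5·1=5≤7, objective 8.
(a,b)=(1,0): 3·1+5·0=3≤12, 4·1+5·0=4≤7, objective 3.
(a,b)=(0,0): 3·0+5·0=0≤12, 4·0+5·0=0≤7, objective 0.
The best lattice point is (0,1), giving 8.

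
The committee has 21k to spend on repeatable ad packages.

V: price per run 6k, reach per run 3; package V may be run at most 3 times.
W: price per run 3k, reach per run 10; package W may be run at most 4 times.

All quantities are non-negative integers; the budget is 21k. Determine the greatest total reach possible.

W has the best ratio (10/3); taking only W gives at most 4×10 = 40 (stopped by the supply cap of 4).
Mixing does better — 1×V and 4×W: price 18 ≤ 21, reach 1·3 + 4·10 = 43.

43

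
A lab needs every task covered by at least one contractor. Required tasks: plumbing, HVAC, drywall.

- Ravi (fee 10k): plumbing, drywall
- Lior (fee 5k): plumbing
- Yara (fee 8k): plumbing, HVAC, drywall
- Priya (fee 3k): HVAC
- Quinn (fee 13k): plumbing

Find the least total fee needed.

8

Yara alone covers plumbing, HVAC, drywall — every task.
Total fee: 8.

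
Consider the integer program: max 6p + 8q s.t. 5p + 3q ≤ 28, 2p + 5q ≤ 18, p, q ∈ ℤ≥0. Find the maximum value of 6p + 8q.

40

Relaxing integrality, the LP optimum is 41.47 at (p,q) = (4.53, 1.79), which is not an integer point.
(p,q)=(4,2): 5·4+3·2=26≤28, 2·4+5·2=18≤18, objective 40.
(p,q)=(5,1): 5·5+3·1=28≤28, 2·5+5·1=15≤18, objective 38.
(p,q)=(3,2): 5·3+3·2=21≤28, 2·3+5·2=16≤18, objective 34.
No feasible integer point exceeds 40.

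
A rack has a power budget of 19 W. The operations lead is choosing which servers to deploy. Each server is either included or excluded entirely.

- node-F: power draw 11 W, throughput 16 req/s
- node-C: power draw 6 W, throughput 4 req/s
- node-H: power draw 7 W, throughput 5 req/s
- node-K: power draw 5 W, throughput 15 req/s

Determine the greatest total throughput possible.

Allowing fractional choices, the relaxed optimum would be about 33.1, but servers are indivisible.
node-F + node-K: power draw 11 + 5 = 16 ≤ 19, throughput 16 + 15 = 31.
node-F + node-H: power draw 11 + 7 = 18 ≤ 19, throughput 16 + 5 = 21.
node-C + node-H + node-K: power draw 6 + 7 + 5 = 18 ≤ 19, throughput 4 + 5 + 15 = 24.
Best is node-F and node-K with total throughput 31.

31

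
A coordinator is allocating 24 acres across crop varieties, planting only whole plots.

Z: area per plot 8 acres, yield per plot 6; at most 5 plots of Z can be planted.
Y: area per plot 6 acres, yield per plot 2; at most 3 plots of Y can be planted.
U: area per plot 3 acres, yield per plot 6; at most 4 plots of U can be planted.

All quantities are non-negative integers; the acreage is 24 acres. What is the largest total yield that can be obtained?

30

Take 1×Z and 4×U: area 20 ≤ 24, yield 1·6 + 4·6 = 30.
U has the best ratio (6/3) and is taken to its limit of 4; remaining capacity is filled optimally with the others.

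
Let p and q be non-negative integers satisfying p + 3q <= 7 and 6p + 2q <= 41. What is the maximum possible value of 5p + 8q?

30

(p,q)=(6,0): 1·6+3·0=6≤7, 6·6+2·0=36≤41, objective 30.
(p,q)=(5,0): 1·5+3·0=5≤7, 6·5+2·0=30≤41, objective 25.
The best lattice point is (6,0), giving 30.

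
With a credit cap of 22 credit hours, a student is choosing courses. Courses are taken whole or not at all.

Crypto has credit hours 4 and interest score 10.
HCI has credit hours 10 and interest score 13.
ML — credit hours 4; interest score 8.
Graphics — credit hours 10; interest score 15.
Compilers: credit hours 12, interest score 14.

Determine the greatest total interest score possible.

Allowing fractional choices, the relaxed optimum would be about 38.2, but courses are indivisible.
Crypto + ML + Compilers: credit hours 4 + 4 + 12 = 20 ≤ 22, interest score 10 + 8 + 14 = 32.
Crypto + HCI + ML: credit hours 4 + 10 + 4 = 18 ≤ 22, interest score 10 + 13 + 8 = 31.
Crypto + ML + Graphics: credit hours 4 + 4 + 10 = 18 ≤ 22, interest score 10 + 8 + 15 = 33.
Best is Crypto, ML, and Graphics with total interest score 33.

33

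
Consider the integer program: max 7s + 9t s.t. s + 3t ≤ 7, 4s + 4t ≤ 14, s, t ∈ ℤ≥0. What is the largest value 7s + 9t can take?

25

(s,t)=(1,2): 1·1+3·2=7≤7, 4·1+4·2=12≤14, objective 25.
(s,t)=(2,1): 1·2+3·1=5≤7, 4·2+4·1=12≤14, objective 23.
(s,t)=(0,2): 1·0+3·2=6≤7, 4·0+4·2=8≤14, objective 18.
The best lattice point is (1,2), giving 25.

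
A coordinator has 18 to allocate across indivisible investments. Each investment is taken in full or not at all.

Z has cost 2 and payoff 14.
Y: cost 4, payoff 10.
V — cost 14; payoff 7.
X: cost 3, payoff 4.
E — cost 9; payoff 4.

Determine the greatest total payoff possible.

Allowing fractional choices, the relaxed optimum would be about 32.5, but investments are indivisible.
Z + Y + X + E: cost 2 + 4 + 3 + 9 = 18 ≤ 18, payoff 14 + 10 + 4 + 4 = 32.
Z + Y + X: cost 2 + 4 + 3 = 9 ≤ 18, payoff 14 + 10 + 4 = 28.
Best is Z, Y, X, and E with total payoff 32.

32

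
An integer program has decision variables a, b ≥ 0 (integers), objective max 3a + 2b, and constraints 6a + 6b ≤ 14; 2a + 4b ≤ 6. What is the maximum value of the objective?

The continuous relaxation peaks at (2.33, 0) with value 7.00; rounding to a feasible lattice point costs some objective.
(a,b)=(2,0): 6·2+6·0=12≤14, 2·2+4·0=4≤6, objective 6.
(a,b)=(1,1): 6·1+6·1=12≤14, 2·1+4·1=6≤6, objective 5.
(a,b)=(1,0): 6·1+6·0=6≤14, 2·1+4·0=2≤6, objective 3.
No feasible integer point exceeds 6.

6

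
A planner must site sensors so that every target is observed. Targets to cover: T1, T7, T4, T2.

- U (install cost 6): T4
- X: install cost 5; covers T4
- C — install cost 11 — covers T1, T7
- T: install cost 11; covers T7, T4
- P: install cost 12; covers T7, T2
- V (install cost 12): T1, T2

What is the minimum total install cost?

23

Choose T and V: together they cover T1, T7, T4, T2 — every target.
Total install cost: 11 + 12 = 23.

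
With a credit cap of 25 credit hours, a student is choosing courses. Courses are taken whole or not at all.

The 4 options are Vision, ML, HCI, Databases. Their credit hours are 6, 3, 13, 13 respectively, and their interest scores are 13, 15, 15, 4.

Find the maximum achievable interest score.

43

This is an integer program with binary decision variables.
Take Vision, ML, and HCI: credit hours 6 + 3 + 13 = 22 ≤ 25, interest score 13 + 15 + 15 = 43.
No other feasible combination does better.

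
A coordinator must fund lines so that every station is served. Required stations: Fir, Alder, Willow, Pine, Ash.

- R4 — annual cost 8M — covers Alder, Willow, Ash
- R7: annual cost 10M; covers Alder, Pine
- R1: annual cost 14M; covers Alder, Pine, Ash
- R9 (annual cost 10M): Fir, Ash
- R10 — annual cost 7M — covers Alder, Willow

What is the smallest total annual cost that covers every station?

27

The greedy cost-per-new-station heuristic would pick R4, R7, and R9 for 28, but a cheaper cover exists.
Choose R7, R9, and R10: together they cover Fir, Alder, Willow, Pine, Ash — every station.
Total annual cost: 10 + 10 + 7 = 27.
No cover costs less than 27.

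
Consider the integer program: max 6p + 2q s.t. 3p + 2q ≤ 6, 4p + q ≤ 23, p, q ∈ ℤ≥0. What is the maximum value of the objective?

12

(p,q)=(2,0) is feasible, giving 12.
(p,q)=(1,1) is feasible, giving 8.
(p,q)=(1,0) is feasible, giving 6.
No feasible integer point exceeds 12.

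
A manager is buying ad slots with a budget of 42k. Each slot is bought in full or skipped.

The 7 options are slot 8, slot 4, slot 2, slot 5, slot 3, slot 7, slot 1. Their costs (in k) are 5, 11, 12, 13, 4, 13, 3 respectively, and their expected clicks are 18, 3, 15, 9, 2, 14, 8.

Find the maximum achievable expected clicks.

57

slot 8 + slot 2 + slot 3 + slot 7 + slot 1: cost 5 + 12 + 4 + 13 + 3 = 37 ≤ 42, expected clicks 18 + 15 + 2 + 14 + 8 = 57.
slot 8 + slot 2 + slot 7 + slot 1: cost 5 + 12 + 13 + 3 = 33 ≤ 42, expected clicks 18 + 15 + 14 + 8 = 55.
Best is slot 8, slot 2, slot 3, slot 7, and slot 1 with total expected clicks 57.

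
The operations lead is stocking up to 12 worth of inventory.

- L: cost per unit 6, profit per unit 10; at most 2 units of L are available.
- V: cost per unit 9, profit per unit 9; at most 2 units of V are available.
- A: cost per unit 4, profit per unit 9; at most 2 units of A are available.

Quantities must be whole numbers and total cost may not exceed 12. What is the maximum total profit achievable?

A has the best ratio (9/4); taking only A gives at most 2×9 = 18 (stopped by the supply cap of 2).
Mixing does better — 2×L: cost 12 ≤ 12, profit 2·10 = 20.

20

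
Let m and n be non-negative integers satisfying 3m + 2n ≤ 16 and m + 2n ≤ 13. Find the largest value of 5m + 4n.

30

Relaxing integrality, the LP optimum is 30.50 at (m,n) = (1.5, 5.75), which is not an integer point.
(m,n)=(2,5): 3·2+2·5=16≤16, 1·2+2·5=12≤13, objective 30.
(m,n)=(1,6): 3·1+2·6=15≤16, 1·1+2·6=13≤13, objective 29.
(m,n)=(2,4): 3·2+2·4=14≤16, 1·2+2·4=10≤13, objective 26.
(m,n)=(1,5): 3·1+2·5=13≤16, 1·1+2·5=11≤13, objective 25.
Maximum is 30 at (m,n)=(2,5).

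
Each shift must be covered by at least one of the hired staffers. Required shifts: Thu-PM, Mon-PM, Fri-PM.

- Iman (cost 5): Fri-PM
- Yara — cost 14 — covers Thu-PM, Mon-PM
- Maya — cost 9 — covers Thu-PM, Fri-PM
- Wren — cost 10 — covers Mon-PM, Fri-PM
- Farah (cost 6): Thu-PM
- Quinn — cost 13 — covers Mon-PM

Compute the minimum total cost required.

16

This is a weighted set-cover instance.
The greedy cost-per-new-shift heuristic would pick Maya and Wren for 19, but a cheaper cover exists.
Choose Wren and Farah: together they cover Thu-PM, Mon-PM, Fri-PM — every shift.
Total cost: 10 + 6 = 16.
No cover costs less than 16.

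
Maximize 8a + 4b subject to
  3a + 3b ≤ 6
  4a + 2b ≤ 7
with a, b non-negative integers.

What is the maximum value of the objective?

(a,b)=(1,1): 3·1+3·1=6≤6, 4·1+2·1=6≤7, objective 12.
(a,b)=(0,2): 3·0+3·2=6≤6, 4·0+2·2=4≤7, objective 8.
(a,b)=(1,0): 3·1+3·0=3≤6, 4·1+2·0=4≤7, objective 8.
No feasible integer point exceeds 12.

12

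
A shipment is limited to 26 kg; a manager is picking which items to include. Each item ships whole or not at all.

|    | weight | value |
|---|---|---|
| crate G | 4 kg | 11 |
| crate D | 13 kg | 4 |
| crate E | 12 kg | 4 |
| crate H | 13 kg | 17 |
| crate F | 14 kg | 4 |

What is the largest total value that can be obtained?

28

Allowing fractional choices, the relaxed optimum would be about 31.0, but items are indivisible.
crate E + crate H: weight 12 + 13 = 25 ≤ 26, value 4 + 17 = 21.
crate G + crate H: weight 4 + 13 = 17 ≤ 26, value 11 + 17 = 28.
crate D + crate H: weight 13 + 13 = 26 ≤ 26, value 4 + 17 = 21.
Best is crate G and crate H with total value 28.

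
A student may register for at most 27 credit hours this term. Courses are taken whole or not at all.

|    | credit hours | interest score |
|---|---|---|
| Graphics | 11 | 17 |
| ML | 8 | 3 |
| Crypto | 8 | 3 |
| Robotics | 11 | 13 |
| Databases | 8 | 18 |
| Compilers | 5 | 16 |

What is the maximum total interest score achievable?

This is a 0-1 knapsack instance.
Take Graphics, Databases, and Compilers: credit hours 11 + 8 + 5 = 24 ≤ 27, interest score 17 + 18 + 16 = 51.
No other feasible combination does better.

51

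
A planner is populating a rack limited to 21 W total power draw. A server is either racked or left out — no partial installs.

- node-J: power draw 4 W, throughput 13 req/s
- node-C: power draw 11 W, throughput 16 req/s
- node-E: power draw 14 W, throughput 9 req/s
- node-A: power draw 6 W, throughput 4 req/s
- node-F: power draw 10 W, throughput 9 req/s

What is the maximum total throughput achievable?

33

Allowing fractional choices, the relaxed optimum would be about 34.4, but servers are indivisible.
node-J + node-C + node-A: power draw 4 + 11 + 6 = 21 ≤ 21, throughput 13 + 16 + 4 = 33.
node-J + node-A + node-F: power draw 4 + 6 + 10 = 20 ≤ 21, throughput 13 + 4 + 9 = 26.
node-J + node-C: power draw 4 + 11 = 15 ≤ 21, throughput 13 + 16 = 29.
Best is node-J, node-C, and node-A with total throughput 33.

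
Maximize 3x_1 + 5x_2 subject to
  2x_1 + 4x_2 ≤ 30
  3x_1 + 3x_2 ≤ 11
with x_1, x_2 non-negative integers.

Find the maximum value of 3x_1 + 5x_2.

15

(x_1,x_2)=(0,3): 2·0+4·3=12≤30, 3·0+3·3=9≤11, objective 15.
(x_1,x_2)=(1,2): 2·1+4·2=10≤30, 3·1+3·2=9≤11, objective 13.
(x_1,x_2)=(0,2): 2·0+4·2=8≤30, 3·0+3·2=6≤11, objective 10.
No feasible integer point exceeds 15.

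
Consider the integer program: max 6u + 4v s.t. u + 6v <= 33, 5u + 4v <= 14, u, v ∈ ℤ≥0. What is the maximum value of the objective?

16

(u,v)=(2,1): 1·2+6·1=8≤33, 5·2+4·1=14≤14, objective 16.
(u,v)=(1,2): 1·1+6·2=13≤33, 5·1+4·2=13≤14, objective 14.
No feasible integer point exceeds 16.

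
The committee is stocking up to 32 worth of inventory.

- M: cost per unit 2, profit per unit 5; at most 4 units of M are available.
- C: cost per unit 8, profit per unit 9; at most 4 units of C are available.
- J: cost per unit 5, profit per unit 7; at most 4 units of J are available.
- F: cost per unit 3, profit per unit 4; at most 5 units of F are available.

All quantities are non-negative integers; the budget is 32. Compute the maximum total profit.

4×M, 3×J, and 3×F: cost 32 ≤ 32, profit 4·5 + 3·7 + 3·4 = 53.
4×M, 4×J, and 1×F: cost 31 ≤ 32, profit 4·5 + 4·7 + 1·4 = 52.
Best is 53.

53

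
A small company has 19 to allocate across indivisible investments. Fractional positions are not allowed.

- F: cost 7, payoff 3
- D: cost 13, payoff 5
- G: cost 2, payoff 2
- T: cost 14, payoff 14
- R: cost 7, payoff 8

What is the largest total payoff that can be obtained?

16

Allowing fractional choices, the relaxed optimum would be about 20.0, but investments are indivisible.
T: cost 14 ≤ 19, payoff 14.
F + G + R: cost 7 + 2 + 7 = 16 ≤ 19, payoff 3 + 2 + 8 = 13.
G + T: cost 2 + 14 = 16 ≤ 19, payoff 2 + 14 = 16.
Best is G and T with total payoff 16.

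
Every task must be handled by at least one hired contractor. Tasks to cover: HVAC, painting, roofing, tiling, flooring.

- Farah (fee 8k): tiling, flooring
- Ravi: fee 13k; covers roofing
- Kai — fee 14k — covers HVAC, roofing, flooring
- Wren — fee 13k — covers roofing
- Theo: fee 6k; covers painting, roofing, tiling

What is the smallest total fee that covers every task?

Choose Kai and Theo: together they cover HVAC, painting, roofing, tiling, flooring — every task.
Total fee: 14 + 6 = 20.
No cover costs less than 20.

20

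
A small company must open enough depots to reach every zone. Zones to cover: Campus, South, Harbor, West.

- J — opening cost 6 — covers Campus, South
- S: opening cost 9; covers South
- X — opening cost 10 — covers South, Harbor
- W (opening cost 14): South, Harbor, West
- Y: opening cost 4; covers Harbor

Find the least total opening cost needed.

This is an integer covering problem.
The greedy cost-per-new-zone heuristic would pick J, Y, and W for 24, but a cheaper cover exists.
Choose J and W: together they cover Campus, South, Harbor, West — every zone.
Total opening cost: 6 + 14 = 20.
No cover costs less than 20.

20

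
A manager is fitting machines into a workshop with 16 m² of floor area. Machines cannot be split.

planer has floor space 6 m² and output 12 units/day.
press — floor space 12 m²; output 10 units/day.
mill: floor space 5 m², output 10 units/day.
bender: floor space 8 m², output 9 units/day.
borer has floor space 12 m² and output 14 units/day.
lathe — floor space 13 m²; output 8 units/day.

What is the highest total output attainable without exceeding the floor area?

22

Take planer and mill: floor space 6 + 5 = 11 ≤ 16, output 12 + 10 = 22.
No other feasible combination does better.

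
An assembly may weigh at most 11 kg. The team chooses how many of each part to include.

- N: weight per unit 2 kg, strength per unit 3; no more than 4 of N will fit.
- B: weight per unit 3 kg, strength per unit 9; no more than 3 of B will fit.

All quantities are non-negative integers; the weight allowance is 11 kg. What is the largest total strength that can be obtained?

30

Take 1×N and 3×B: weight 11 ≤ 11, strength 1·3 + 3·9 = 30.
B has the best ratio (9/3) and is taken to its limit of 3; remaining capacity is filled optimally with the others.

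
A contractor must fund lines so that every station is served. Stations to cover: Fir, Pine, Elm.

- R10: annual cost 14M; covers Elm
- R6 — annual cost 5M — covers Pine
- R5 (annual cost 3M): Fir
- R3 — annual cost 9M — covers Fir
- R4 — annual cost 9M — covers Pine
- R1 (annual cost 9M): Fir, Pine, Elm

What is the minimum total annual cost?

This is a weighted set-cover instance.
The greedy cost-per-new-station heuristic would pick R5 and R1 for 12, but a cheaper cover exists.
R1 alone covers Fir, Pine, Elm — every station.
Total annual cost: 9.
No cover costs less than 9.

9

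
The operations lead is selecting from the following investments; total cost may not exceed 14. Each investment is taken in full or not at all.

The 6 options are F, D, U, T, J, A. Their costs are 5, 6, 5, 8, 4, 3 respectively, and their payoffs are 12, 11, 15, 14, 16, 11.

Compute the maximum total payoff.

Allowing fractional choices, the relaxed optimum would be about 46.8, but investments are indivisible.
U + J + A: cost 5 + 4 + 3 = 12 ≤ 14, payoff 15 + 16 + 11 = 42.
F + J + A: cost 5 + 4 + 3 = 12 ≤ 14, payoff 12 + 16 + 11 = 39.
F + U + J: cost 5 + 5 + 4 = 14 ≤ 14, payoff 12 + 15 + 16 = 43.
Best is F, U, and J with total payoff 43.

43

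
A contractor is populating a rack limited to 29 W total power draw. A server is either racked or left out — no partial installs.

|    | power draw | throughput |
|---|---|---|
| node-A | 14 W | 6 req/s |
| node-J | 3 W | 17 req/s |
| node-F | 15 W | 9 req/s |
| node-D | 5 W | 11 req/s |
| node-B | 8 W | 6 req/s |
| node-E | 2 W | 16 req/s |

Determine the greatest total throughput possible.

Allowing fractional choices, the relaxed optimum would be about 56.6, but servers are indivisible.
node-J + node-D + node-B + node-E: power draw 3 + 5 + 8 + 2 = 18 ≤ 29, throughput 17 + 11 + 6 + 16 = 50.
node-A + node-J + node-D + node-E: power draw 14 + 3 + 5 + 2 = 24 ≤ 29, throughput 6 + 17 + 11 + 16 = 50.
node-J + node-F + node-D + node-E: power draw 3 + 15 + 5 + 2 = 25 ≤ 29, throughput 17 + 9 + 11 + 16 = 53.
Best is node-J, node-F, node-D, and node-E with total throughput 53.

53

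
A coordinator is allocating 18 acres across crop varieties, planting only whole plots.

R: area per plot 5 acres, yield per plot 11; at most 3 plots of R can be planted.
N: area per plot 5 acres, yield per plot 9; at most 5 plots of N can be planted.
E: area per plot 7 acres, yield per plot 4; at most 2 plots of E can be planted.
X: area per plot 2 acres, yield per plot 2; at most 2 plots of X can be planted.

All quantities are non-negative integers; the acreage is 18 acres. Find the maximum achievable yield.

This is a bounded integer knapsack.
3×R and 1×X: area 17 ≤ 18, yield 3·11 + 1·2 = 35.
2×R, 1×N, and 1×X: area 17 ≤ 18, yield 2·11 + 1·9 + 1·2 = 33.
Best is 35.

35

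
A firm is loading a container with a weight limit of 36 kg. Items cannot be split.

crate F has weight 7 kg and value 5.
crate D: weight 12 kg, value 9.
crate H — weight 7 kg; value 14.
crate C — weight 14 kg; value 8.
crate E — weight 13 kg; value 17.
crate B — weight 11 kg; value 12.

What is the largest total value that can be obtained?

Allowing fractional choices, the relaxed optimum would be about 46.8, but items are indivisible.
crate H + crate E + crate B: weight 7 + 13 + 11 = 31 ≤ 36, value 14 + 17 + 12 = 43.
crate D + crate H + crate E: weight 12 + 7 + 13 = 32 ≤ 36, value 9 + 14 + 17 = 40.
Best is crate H, crate E, and crate B with total value 43.

43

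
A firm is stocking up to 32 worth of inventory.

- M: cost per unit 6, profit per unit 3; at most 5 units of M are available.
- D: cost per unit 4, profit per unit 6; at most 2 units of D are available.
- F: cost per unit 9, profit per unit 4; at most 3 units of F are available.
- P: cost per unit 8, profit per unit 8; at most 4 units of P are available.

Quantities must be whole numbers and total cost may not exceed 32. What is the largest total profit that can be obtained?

D has the best ratio (6/4); taking only D gives at most 2×6 = 12 (stopped by the supply cap of 2).
Mixing does better — 2×D and 3×P: cost 32 ≤ 32, profit 2·6 + 3·8 = 36.

36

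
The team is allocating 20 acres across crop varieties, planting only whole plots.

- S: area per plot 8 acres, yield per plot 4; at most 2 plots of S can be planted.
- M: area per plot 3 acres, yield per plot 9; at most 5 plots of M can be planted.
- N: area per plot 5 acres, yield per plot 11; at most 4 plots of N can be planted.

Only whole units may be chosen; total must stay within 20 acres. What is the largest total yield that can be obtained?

5×M and 1×N: area 20 ≤ 20, yield 5·9 + 1·11 = 56.
3×M and 2×N: area 19 ≤ 20, yield 3·9 + 2·11 = 49.
Best is 56.

56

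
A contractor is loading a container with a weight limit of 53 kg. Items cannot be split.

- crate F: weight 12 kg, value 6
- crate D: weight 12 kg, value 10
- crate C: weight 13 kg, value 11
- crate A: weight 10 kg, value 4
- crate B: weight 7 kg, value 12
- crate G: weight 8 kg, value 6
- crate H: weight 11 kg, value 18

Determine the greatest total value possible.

57

Allowing fractional choices, the relaxed optimum would be about 58.0, but items are indivisible.
crate D + crate C + crate A + crate B + crate H: weight 12 + 13 + 10 + 7 + 11 = 53 ≤ 53, value 10 + 11 + 4 + 12 + 18 = 55.
crate D + crate C + crate B + crate G + crate H: weight 12 + 13 + 7 + 8 + 11 = 51 ≤ 53, value 10 + 11 + 12 + 6 + 18 = 57.
Best is crate D, crate C, crate B, crate G, and crate H with total value 57.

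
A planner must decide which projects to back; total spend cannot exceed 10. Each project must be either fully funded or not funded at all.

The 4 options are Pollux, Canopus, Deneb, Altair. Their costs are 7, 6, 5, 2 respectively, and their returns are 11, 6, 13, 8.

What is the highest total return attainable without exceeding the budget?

21

Deneb + Altair: cost 5 + 2 = 7 ≤ 10, return 13 + 8 = 21.
Pollux + Altair: cost 7 + 2 = 9 ≤ 10, return 11 + 8 = 19.
Best is Deneb and Altair with total return 21.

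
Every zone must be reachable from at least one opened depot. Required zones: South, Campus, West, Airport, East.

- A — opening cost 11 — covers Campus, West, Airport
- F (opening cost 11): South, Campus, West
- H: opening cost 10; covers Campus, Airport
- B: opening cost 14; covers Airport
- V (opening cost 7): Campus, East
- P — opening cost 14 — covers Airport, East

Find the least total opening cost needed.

25

The greedy cost-per-new-zone heuristic would pick V, A, and F for 29, but a cheaper cover exists.
Choose F and P: together they cover South, Campus, West, Airport, East — every zone.
Total opening cost: 11 + 14 = 25.
No cover costs less than 25.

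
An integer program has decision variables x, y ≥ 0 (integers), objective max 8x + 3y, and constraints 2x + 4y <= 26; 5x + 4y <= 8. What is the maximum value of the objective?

8

Relaxing integrality, the LP optimum is 12.80 at (x,y) = (1.6, 0), which is not an integer point.
(x,y)=(1,0): 2·1+4·0=2≤26, 5·1+4·0=5≤8, objective 8.
(x,y)=(0,1): 2·0+4·1=4≤26, 5·0+4·1=4≤8, objective 3.
(x,y)=(0,0): 2·0+4·0=0≤26, 5·0+4·0=0≤8, objective 0.
The best lattice point is (1,0), giving 8.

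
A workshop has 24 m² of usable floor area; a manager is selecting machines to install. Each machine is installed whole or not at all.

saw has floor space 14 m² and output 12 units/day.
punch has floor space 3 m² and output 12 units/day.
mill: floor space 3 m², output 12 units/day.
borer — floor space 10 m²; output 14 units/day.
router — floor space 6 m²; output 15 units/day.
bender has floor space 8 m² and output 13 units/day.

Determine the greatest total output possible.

Allowing fractional choices, the relaxed optimum would be about 57.6, but machines are indivisible.
punch + mill + router + bender: floor space 3 + 3 + 6 + 8 = 20 ≤ 24, output 12 + 12 + 15 + 13 = 52.
punch + mill + borer + bender: floor space 3 + 3 + 10 + 8 = 24 ≤ 24, output 12 + 12 + 14 + 13 = 51.
punch + mill + borer + router: floor space 3 + 3 + 10 + 6 = 22 ≤ 24, output 12 + 12 + 14 + 15 = 53.
Best is punch, mill, borer, and router with total output 53.

53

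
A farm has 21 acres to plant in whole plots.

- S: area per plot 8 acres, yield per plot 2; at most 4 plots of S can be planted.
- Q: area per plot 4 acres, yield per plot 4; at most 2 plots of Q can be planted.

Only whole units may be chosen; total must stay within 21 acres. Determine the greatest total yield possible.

This is a bounded integer knapsack.
Q has the best ratio (4/4); taking only Q gives at most 2×4 = 8 (stopped by the supply cap of 2).
Mixing does better — 1×S and 2×Q: area 16 ≤ 21, yield 1·2 + 2·4 = 10.

10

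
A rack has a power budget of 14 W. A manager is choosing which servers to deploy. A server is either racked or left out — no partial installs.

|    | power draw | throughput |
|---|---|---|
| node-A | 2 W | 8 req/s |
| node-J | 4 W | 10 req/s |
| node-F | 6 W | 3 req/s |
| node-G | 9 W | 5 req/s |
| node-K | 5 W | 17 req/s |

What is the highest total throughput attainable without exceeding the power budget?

35

Treat it as a binary knapsack problem.
node-J + node-K: power draw 4 + 5 = 9 ≤ 14, throughput 10 + 17 = 27.
node-A + node-F + node-K: power draw 2 + 6 + 5 = 13 ≤ 14, throughput 8 + 3 + 17 = 28.
node-A + node-J + node-K: power draw 2 + 4 + 5 = 11 ≤ 14, throughput 8 + 10 + 17 = 35.
Best is node-A, node-J, and node-K with total throughput 35.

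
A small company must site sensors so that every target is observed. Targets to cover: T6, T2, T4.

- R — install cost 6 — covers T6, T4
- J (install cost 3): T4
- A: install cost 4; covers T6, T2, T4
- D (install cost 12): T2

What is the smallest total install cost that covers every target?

This is a weighted set-cover instance.
A alone covers T6, T2, T4 — every target.
Total install cost: 4.
No cover costs less than 4.

4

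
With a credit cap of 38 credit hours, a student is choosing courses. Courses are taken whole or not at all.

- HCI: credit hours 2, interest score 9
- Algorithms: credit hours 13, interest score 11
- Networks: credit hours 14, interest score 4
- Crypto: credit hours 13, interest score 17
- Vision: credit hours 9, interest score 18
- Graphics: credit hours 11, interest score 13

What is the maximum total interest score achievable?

57

HCI + Crypto + Vision + Graphics: credit hours 2 + 13 + 9 + 11 = 35 ≤ 38, interest score 9 + 17 + 18 + 13 = 57.
HCI + Algorithms + Crypto + Vision: credit hours 2 + 13 + 13 + 9 = 37 ≤ 38, interest score 9 + 11 + 17 + 18 = 55.
HCI + Algorithms + Vision + Graphics: credit hours 2 + 13 + 9 + 11 = 35 ≤ 38, interest score 9 + 11 + 18 + 13 = 51.
Best is HCI, Crypto, Vision, and Graphics with total interest score 57.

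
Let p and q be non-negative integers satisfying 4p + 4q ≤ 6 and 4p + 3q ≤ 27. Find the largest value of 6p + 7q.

7

The continuous relaxation peaks at (0, 1.5) with value 10.50; rounding to a feasible lattice point costs some objective.
(p,q)=(0,1): 4·0+4·1=4≤6, 4·0+3·1=3≤27, objective 7.
(p,q)=(1,0): 4·1+4·0=4≤6, 4·1+3·0=4≤27, objective 6.
(p,q)=(0,0): 4·0+4·0=0≤6, 4·0+3·0=0≤27, objective 0.
No feasible integer point exceeds 7.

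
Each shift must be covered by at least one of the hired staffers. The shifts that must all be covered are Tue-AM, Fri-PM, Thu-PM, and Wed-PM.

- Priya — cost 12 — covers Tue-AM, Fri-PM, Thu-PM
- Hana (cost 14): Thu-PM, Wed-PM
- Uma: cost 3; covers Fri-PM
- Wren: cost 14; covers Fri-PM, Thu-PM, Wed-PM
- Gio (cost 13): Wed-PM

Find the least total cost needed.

25

The greedy cost-per-new-shift heuristic would pick Uma, Priya, and Gio for 28, but a cheaper cover exists.
Choose Priya and Gio: together they cover Tue-AM, Fri-PM, Thu-PM, Wed-PM — every shift.
Total cost: 12 + 13 = 25.
No cover costs less than 25.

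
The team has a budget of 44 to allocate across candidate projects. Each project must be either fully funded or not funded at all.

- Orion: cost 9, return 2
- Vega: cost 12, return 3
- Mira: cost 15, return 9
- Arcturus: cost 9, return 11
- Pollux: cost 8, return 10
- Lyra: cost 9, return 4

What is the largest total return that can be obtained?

34

Take Mira, Arcturus, Pollux, and Lyra: cost 15 + 9 + 8 + 9 = 41 ≤ 44, return 9 + 11 + 10 + 4 = 34.
No other feasible combination does better.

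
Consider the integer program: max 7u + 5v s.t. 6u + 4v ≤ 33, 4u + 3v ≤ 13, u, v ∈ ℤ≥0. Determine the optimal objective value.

Relaxing integrality, the LP optimum is 22.75 at (u,v) = (3.25, 0), which is not an integer point.
(u,v)=(1,3): 6·1+4·3=18≤33, 4·1+3·3=13≤13, objective 22.
(u,v)=(3,0): 6·3+4·0=18≤33, 4·3+3·0=12≤13, objective 21.
(u,v)=(0,4): 6·0+4·4=16≤33, 4·0+3·4=12≤13, objective 20.
(u,v)=(2,1): 6·2+4·1=16≤33, 4·2+3·1=11≤13, objective 19.
Maximum is 22 at (u,v)=(1,3).

22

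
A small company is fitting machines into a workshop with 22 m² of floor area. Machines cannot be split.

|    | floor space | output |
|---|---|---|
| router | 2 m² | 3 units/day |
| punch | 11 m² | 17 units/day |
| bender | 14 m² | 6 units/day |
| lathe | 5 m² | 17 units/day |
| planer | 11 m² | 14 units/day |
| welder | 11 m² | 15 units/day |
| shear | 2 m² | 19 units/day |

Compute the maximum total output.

56

Allowing fractional choices, the relaxed optimum would be about 58.7, but machines are indivisible.
router + lathe + welder + shear: floor space 2 + 5 + 11 + 2 = 20 ≤ 22, output 3 + 17 + 15 + 19 = 54.
router + punch + lathe + shear: floor space 2 + 11 + 5 + 2 = 20 ≤ 22, output 3 + 17 + 17 + 19 = 56.
punch + lathe + shear: floor space 11 + 5 + 2 = 18 ≤ 22, output 17 + 17 + 19 = 53.
Best is router, punch, lathe, and shear with total output 56.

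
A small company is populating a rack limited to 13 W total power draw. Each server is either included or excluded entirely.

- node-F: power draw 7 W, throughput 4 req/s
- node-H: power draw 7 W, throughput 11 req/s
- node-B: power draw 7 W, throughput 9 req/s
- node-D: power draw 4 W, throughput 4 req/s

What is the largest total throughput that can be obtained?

Take node-H and node-D: power draw 7 + 4 = 11 ≤ 13, throughput 11 + 4 = 15.
No other feasible combination does better.

15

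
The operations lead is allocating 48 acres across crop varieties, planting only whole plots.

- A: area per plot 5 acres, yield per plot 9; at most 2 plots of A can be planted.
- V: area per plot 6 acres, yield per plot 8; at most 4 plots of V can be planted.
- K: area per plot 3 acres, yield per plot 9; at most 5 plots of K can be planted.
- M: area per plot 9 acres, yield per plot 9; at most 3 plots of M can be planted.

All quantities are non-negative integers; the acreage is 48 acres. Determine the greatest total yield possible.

This is a bounded integer knapsack.
K has the best ratio (9/3); taking only K gives at most 5×9 = 45 (stopped by the supply cap of 5).
Mixing does better — 2×A, 2×V, 5×K, and 1×M: area 46 ≤ 48, yield 2·9 + 2·8 + 5·9 + 1·9 = 88.

88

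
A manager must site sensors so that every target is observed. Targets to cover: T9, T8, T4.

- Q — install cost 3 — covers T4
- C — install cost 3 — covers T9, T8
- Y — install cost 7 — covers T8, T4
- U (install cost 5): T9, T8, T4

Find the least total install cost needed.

This is a weighted set-cover instance.
U alone covers T9, T8, T4 — every target.
Total install cost: 5.

5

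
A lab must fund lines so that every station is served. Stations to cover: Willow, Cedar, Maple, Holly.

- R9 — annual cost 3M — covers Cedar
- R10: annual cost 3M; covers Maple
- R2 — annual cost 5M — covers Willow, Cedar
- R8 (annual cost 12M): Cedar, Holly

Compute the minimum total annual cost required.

Choose R10, R2, and R8: together they cover Willow, Cedar, Maple, Holly — every station.
Total annual cost: 3 + 5 + 12 = 20.
No cover costs less than 20.

20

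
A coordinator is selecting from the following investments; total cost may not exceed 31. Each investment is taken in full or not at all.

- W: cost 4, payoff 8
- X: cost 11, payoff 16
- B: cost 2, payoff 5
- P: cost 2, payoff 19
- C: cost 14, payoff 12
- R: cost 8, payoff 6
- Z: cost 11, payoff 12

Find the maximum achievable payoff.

Allowing fractional choices, the relaxed optimum would be about 60.9, but investments are indivisible.
W + X + P + Z: cost 4 + 11 + 2 + 11 = 28 ≤ 31, payoff 8 + 16 + 19 + 12 = 55.
W + X + B + P + Z: cost 4 + 11 + 2 + 2 + 11 = 30 ≤ 31, payoff 8 + 16 + 5 + 19 + 12 = 60.
Best is W, X, B, P, and Z with total payoff 60.

60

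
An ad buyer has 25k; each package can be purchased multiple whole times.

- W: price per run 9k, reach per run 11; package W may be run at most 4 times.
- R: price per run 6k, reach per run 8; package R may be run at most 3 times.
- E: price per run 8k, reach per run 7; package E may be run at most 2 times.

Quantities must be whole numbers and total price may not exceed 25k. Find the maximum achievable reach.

This is a bounded integer knapsack.
Take 2×W and 1×R: price 24 ≤ 25, reach 2·11 + 1·8 = 30.
No other integer combination yields more.

30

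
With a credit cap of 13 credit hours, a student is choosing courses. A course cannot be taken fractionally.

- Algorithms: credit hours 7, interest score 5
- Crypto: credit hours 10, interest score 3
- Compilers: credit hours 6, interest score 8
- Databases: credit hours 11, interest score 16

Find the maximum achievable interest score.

Allowing fractional choices, the relaxed optimum would be about 18.7, but courses are indivisible.
Databases: credit hours 11 ≤ 13, interest score 16.
Algorithms + Compilers: credit hours 7 + 6 = 13 ≤ 13, interest score 5 + 8 = 13.
Best is Databases with total interest score 16.

16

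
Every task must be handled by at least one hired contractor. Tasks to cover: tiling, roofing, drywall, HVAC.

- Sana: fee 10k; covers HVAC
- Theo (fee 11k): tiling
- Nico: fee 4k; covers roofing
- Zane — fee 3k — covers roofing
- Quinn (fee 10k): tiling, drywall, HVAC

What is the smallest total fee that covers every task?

13

Choose Zane and Quinn: together they cover tiling, roofing, drywall, HVAC — every task.
Total fee: 3 + 10 = 13.
No cover costs less than 13.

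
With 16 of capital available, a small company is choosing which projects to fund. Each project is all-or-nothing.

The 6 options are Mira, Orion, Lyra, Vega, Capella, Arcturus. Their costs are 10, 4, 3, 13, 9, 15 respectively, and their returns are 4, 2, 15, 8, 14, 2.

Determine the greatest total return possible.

31

Lyra + Vega: cost 3 + 13 = 16 ≤ 16, return 15 + 8 = 23.
Lyra + Capella: cost 3 + 9 = 12 ≤ 16, return 15 + 14 = 29.
Orion + Lyra + Capella: cost 4 + 3 + 9 = 16 ≤ 16, return 2 + 15 + 14 = 31.
Best is Orion, Lyra, and Capella with total return 31.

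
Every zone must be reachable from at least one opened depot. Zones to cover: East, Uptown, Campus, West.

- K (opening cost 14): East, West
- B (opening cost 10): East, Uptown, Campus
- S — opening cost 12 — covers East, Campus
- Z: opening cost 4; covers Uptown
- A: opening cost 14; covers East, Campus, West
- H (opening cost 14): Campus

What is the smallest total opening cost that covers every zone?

Choose Z and A: together they cover East, Uptown, Campus, West — every zone.
Total opening cost: 4 + 14 = 18.

18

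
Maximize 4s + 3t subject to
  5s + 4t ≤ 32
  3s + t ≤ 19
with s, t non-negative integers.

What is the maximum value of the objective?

The continuous relaxation peaks at (6.29, 0.143) with value 25.57; rounding to a feasible lattice point costs some objective.
(s,t)=(4,3): 5·4+4·3=32≤32, 3·4+1·3=15≤19, objective 25.
(s,t)=(3,4): 5·3+4·4=31≤32, 3·3+1·4=13≤19, objective 24.
(s,t)=(6,0): 5·6+4·0=30≤32, 3·6+1·0=18≤19, objective 24.
(s,t)=(5,1): 5·5+4·1=29≤32, 3·5+1·1=16≤19, objective 23.
No feasible integer point exceeds 25.

25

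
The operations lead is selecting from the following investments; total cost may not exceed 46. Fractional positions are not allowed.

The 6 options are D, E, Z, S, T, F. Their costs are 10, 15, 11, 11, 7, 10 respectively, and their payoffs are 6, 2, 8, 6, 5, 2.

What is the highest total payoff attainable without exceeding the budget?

Treat it as a binary knapsack problem.
Allowing fractional choices, the relaxed optimum would be about 26.4, but investments are indivisible.
D + Z + S + T: cost 10 + 11 + 11 + 7 = 39 ≤ 46, payoff 6 + 8 + 6 + 5 = 25.
D + Z + S + F: cost 10 + 11 + 11 + 10 = 42 ≤ 46, payoff 6 + 8 + 6 + 2 = 22.
D + Z + T + F: cost 10 + 11 + 7 + 10 = 38 ≤ 46, payoff 6 + 8 + 5 + 2 = 21.
Best is D, Z, S, and T with total payoff 25.

25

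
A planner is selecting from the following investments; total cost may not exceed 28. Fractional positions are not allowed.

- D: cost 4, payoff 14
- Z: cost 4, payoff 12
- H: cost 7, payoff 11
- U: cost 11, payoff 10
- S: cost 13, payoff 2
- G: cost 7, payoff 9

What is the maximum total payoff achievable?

D + Z + H + U: cost 4 + 4 + 7 + 11 = 26 ≤ 28, payoff 14 + 12 + 11 + 10 = 47.
D + Z + U + G: cost 4 + 4 + 11 + 7 = 26 ≤ 28, payoff 14 + 12 + 10 + 9 = 45.
D + Z + H + G: cost 4 + 4 + 7 + 7 = 22 ≤ 28, payoff 14 + 12 + 11 + 9 = 46.
Best is D, Z, H, and U with total payoff 47.

47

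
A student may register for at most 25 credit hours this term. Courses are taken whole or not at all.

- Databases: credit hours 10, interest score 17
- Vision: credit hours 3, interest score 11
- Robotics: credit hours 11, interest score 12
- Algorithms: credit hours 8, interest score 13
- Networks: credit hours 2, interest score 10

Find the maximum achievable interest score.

Allowing fractional choices, the relaxed optimum would be about 53.2, but courses are indivisible.
Databases + Vision + Algorithms: credit hours 10 + 3 + 8 = 21 ≤ 25, interest score 17 + 11 + 13 = 41.
Databases + Vision + Algorithms + Networks: credit hours 10 + 3 + 8 + 2 = 23 ≤ 25, interest score 17 + 11 + 13 + 10 = 51.
Vision + Robotics + Algorithms + Networks: credit hours 3 + 11 + 8 + 2 = 24 ≤ 25, interest score 11 + 12 + 13 + 10 = 46.
Best is Databases, Vision, Algorithms, and Networks with total interest score 51.

51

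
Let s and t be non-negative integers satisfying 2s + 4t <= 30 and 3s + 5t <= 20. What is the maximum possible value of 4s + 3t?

The continuous relaxation peaks at (6.67, 0) with value 26.67; rounding to a feasible lattice point costs some objective.
(s,t)=(6,0): 2·6+4·0=12≤30, 3·6+5·0=18≤20, objective 24.
(s,t)=(5,1): 2·5+4·1=14≤30, 3·5+5·1=20≤20, objective 23.
(s,t)=(5,0): 2·5+4·0=10≤30, 3·5+5·0=15≤20, objective 20.
The best lattice point is (6,0), giving 24.

24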